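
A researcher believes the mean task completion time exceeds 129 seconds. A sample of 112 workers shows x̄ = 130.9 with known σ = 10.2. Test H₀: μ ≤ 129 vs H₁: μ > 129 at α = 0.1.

z = 1.971. Critical value: 1.28. Reject H₀.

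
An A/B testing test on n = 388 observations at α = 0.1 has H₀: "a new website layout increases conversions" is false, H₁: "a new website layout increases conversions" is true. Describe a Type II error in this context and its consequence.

Type II error: failing to reject H₀ when it is false — concluding that a new website layout increases conversions is not supported when in fact it is. Consequence: discarding a layout that would have improved conversions — lost revenue.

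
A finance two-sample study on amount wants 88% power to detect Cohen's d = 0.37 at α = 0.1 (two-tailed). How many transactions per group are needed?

z_{α/2} = 1.645, z_β = Φ⁻¹(0.88) = 1.175. For small effect (d = 0.37): n per group = 2(z_{α/2} + z_β)²/d² = 2(1.645 + 1.175)²/0.37² = 116.2 → 117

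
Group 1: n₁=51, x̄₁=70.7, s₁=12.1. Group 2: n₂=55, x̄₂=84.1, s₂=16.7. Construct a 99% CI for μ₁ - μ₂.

Difference = -13.4. SE = √(12.1²/51 + 16.7²/55) = 2.818. CI = (-20.66, -6.14)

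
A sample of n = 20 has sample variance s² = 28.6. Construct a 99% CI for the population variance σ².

df = 19. χ²_{0.005} = 38.582, χ²_{0.995} = 6.844. CI for σ² = ((n-1)s²/χ²_{α/2}, (n-1)s²/χ²_{1-α/2}) = (19·28.6/38.582, 19·28.6/6.844) = (14.08, 79.4)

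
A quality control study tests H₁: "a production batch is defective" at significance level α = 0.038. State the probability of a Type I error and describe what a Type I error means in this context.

P(Type I error) = α = 0.038. A Type I error is rejecting H₀ when H₀ is actually true (false positive) — here, concluding that a production batch is defective when in fact this is not the case. Consequence: scrapping a good batch — wasted material and cost for no reason.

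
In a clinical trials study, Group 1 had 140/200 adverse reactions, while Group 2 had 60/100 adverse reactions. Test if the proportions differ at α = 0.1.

p̂₁ = 0.7, p̂₂ = 0.6, pooled p̂ = 0.667. z = 1.732. Critical: ±1.645. Reject H₀.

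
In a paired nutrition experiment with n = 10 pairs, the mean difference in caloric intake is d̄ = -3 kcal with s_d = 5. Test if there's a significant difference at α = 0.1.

t = d̄/(s_d/√n) = -3/(5/√10) = -1.897. df = 9, critical t = ±1.833. Reject H₀.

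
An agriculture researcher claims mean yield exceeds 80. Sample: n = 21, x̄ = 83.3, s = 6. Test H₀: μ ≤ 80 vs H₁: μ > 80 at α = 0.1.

t = (83.3 - 80)/(6/√21) = 2.52, df = 20. Critical t = 1.325. Reject H₀.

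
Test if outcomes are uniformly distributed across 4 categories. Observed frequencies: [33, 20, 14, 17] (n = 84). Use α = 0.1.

Expected = 21 each. χ² = Σ(O-E)²/E = 10.0. df = 3, critical value = 6.251. Reject H₀.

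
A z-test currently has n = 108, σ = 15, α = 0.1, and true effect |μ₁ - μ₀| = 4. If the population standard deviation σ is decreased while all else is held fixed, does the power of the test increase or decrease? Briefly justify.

Power increases: a smaller σ shrinks the standard error σ/√n, moving the sampling distribution under H₁ further from the critical value.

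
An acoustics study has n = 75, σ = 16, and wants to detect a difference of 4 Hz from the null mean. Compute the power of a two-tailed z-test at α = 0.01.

SE = σ/√n = 16/√75 = 1.848. Non-centrality λ = d/SE = 4/1.848 = 2.165. Power ≈ Φ(λ - z_{α/2}) = Φ(2.165 - 2.576) = Φ(-0.411) = 0.341.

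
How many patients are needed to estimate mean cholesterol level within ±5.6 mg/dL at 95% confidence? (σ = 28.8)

n = (z*σ/E)² = (1.96×28.8/5.6)² = 101.6 → n = 102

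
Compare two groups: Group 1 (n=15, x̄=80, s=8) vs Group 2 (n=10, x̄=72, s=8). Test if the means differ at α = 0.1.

Pooled sp = 8.0. t = 2.449, df = 23. Critical t = ±1.714. Reject H₀.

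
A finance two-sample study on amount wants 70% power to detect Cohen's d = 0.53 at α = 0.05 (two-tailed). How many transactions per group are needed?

z_{α/2} = 1.96, z_β = Φ⁻¹(0.7) = 0.524. For medium effect (d = 0.53): n per group = 2(z_{α/2} + z_β)²/d² = 2(1.96 + 0.524)²/0.53² = 43.9 → 44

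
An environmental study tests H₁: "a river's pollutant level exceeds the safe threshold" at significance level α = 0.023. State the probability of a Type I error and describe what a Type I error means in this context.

P(Type I error) = α = 0.023. A Type I error is rejecting H₀ when H₀ is actually true (false positive) — here, concluding that a river's pollutant level exceeds the safe threshold when in fact this is not the case. Consequence: shutting down a compliant factory unnecessarily.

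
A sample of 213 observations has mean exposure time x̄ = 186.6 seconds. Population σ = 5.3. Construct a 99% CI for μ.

CI = x̄ ± z*(σ/√n) = 186.6 ± 2.576(5.3/√213) = 186.6 ± 0.94 = (185.66, 187.54)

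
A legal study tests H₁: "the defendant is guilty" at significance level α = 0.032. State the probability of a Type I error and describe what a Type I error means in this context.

P(Type I error) = α = 0.032. A Type I error is rejecting H₀ when H₀ is actually true (false positive) — here, concluding that the defendant is guilty when in fact this is not the case. Consequence: convicting an innocent person.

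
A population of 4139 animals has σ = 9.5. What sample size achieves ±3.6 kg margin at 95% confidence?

Without FPC: n₀ = (1.96×9.5/3.6)² = 26.752. With FPC: n = n₀N/(n₀+N-1) = 26.6 → n = 27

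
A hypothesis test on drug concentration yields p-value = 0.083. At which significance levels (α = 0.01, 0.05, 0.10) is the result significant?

p = 0.083. Significant at: α = 0.1.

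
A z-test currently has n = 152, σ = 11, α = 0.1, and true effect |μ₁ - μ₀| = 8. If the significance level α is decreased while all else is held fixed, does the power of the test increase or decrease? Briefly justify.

Power decreases: a smaller α raises the critical value, so less of the H₁ sampling distribution falls in the rejection region.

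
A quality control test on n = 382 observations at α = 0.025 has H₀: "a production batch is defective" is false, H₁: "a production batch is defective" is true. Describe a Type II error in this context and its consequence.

Type II error: failing to reject H₀ when it is false — concluding that a production batch is defective is not supported when in fact it is. Consequence: shipping a defective batch — faulty products reach customers.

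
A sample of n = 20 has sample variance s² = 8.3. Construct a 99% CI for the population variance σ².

df = 19. χ²_{0.005} = 38.582, χ²_{0.995} = 6.844. CI for σ² = ((n-1)s²/χ²_{α/2}, (n-1)s²/χ²_{1-α/2}) = (19·8.3/38.582, 19·8.3/6.844) = (4.09, 23.04)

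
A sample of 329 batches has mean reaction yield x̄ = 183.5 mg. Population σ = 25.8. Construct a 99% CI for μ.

CI = x̄ ± z*(σ/√n) = 183.5 ± 2.576(25.8/√329) = 183.5 ± 3.66 = (179.84, 187.16)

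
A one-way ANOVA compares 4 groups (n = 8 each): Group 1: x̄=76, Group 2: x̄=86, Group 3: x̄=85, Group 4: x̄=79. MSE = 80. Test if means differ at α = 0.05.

Grand mean = 81.5. SS_between = 552.0, MS_between = 184.0. F = 2.3, F_crit ≈ 2.947. Fail to reject H₀.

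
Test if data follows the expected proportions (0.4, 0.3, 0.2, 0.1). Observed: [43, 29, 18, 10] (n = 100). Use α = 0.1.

Expected: [40.0, 30.0, 20.0, 10.0]. χ² = 0.458. df = 3, critical = 6.251. Fail to reject H₀.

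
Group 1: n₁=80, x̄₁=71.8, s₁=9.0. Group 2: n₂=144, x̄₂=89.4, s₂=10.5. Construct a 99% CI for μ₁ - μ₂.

Difference = -17.6. SE = √(9.0²/80 + 10.5²/144) = 1.333. CI = (-21.04, -14.16)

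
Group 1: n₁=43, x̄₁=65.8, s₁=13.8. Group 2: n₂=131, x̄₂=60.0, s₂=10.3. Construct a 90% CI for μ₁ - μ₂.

Difference = 5.8. SE = √(13.8²/43 + 10.3²/131) = 2.289. CI = (2.03, 9.57)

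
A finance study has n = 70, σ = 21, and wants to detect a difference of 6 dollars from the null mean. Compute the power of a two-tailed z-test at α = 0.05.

SE = σ/√n = 21/√70 = 2.51. Non-centrality λ = d/SE = 6/2.51 = 2.39. Power ≈ Φ(λ - z_{α/2}) = Φ(2.39 - 1.96) = Φ(0.43) = 0.667.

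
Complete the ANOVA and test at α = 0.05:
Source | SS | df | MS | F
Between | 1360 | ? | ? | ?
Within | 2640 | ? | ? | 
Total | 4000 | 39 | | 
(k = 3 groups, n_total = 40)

df_between = 2, df_within = 37. MS_between = 680.0, MS_within = 71.35. F = 9.53, F_crit ≈ 3.252. Reject H₀.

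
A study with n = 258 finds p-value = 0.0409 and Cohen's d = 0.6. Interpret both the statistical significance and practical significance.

Statistically significant (p = 0.0409 < 0.05). Cohen's d = 0.6 indicates a medium effect size. Both statistical and practical significance should be considered.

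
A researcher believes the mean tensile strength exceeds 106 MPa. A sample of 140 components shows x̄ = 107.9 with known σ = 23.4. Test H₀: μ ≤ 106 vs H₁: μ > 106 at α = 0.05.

z = 0.961. Critical value: 1.645. Fail to reject H₀.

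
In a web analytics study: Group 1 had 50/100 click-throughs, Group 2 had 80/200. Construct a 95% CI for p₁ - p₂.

p̂₁ = 0.5, p̂₂ = 0.4. Difference = 0.1. CI = (-0.019, 0.219)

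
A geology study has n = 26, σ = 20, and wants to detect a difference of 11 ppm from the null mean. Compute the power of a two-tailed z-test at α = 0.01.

SE = σ/√n = 20/√26 = 3.922. Non-centrality λ = d/SE = 11/3.922 = 2.804. Power ≈ Φ(λ - z_{α/2}) = Φ(2.804 - 2.576) = Φ(0.228) = 0.59.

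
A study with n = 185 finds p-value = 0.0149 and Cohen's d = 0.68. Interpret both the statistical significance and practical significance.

Statistically significant (p = 0.0149 < 0.05). Cohen's d = 0.68 indicates a medium effect size. Both statistical and practical significance should be considered.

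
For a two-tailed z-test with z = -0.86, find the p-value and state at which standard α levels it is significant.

p = 2·P(Z > |-0.86|) = 2·(1 - Φ(0.86)) ≈ 0.3898. Not significant at any standard level.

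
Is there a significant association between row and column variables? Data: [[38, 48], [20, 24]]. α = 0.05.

χ² = 0.019. df = 1, critical = 3.841. Fail to reject H₀. No evidence of dependence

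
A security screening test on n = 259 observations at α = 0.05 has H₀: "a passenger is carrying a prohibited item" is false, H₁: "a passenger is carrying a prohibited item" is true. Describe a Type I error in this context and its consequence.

Type I error: rejecting H₀ when it is true — concluding that a passenger is carrying a prohibited item when in fact it is not. Consequence: detaining an innocent passenger — delay and inconvenience.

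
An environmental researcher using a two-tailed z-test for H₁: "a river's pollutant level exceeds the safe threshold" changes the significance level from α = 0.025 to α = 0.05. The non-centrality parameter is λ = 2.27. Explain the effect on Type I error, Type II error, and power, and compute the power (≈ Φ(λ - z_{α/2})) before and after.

Increasing α from 0.025 to 0.05:
• Type I error rate increases (α is the Type I rate by definition).
• Critical value moves from z_{α/2} = 2.241 to 1.96, so power = Φ(λ - z_{α/2}) goes from Φ(2.27 - 2.241) = 0.512 to Φ(2.27 - 1.96) = 0.622.
• Type II error rate β = 1 - power therefore decreases (0.488 → 0.378).
Appropriate when false negatives are costly — here, allowing unsafe pollution to continue.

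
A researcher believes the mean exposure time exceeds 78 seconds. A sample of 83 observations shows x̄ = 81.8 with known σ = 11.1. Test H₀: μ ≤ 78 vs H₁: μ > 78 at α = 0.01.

z = 3.119. Critical value: 2.33. Reject H₀.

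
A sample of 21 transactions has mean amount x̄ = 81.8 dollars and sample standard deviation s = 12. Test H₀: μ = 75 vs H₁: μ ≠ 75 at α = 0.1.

t = (x̄ - μ₀)/(s/√n) = (81.8 - 75)/(12/√21) = 2.597. df = 20, critical t = ±1.725. Reject H₀.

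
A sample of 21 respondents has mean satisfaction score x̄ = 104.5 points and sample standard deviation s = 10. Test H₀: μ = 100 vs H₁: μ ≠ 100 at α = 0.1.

t = (x̄ - μ₀)/(s/√n) = (104.5 - 100)/(10/√21) = 2.062. df = 20, critical t = ±1.725. Reject H₀.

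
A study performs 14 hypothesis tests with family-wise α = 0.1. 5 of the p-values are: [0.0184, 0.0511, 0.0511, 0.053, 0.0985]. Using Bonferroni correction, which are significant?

Bonferroni α = 0.1/14 = 0.00714. None of the given p-values are significant.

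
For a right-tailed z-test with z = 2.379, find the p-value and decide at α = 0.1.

p = P(Z > 2.379) = 1 - Φ(2.379) ≈ 0.0087. Since p < 0.1, reject H₀ (significant) at α = 0.1.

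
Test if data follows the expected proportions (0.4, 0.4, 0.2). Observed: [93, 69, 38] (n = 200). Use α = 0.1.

Expected: [80.0, 80.0, 40.0]. χ² = 3.725. df = 2, critical = 4.605. Fail to reject H₀.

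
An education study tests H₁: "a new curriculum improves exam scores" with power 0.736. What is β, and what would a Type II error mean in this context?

β = 1 - power = 1 - 0.736 = 0.264. A Type II error is failing to reject H₀ when H₀ is false (false negative) — here, failing to conclude that a new curriculum improves exam scores when in fact it is true. Consequence: keeping the old curriculum when the new one would have helped students.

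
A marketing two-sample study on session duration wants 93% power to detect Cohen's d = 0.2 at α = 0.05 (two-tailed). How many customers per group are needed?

z_{α/2} = 1.96, z_β = Φ⁻¹(0.93) = 1.476. For small effect (d = 0.2): n per group = 2(z_{α/2} + z_β)²/d² = 2(1.96 + 1.476)²/0.2² = 590.3 → 591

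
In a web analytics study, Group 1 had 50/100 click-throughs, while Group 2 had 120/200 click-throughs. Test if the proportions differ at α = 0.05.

p̂₁ = 0.5, p̂₂ = 0.6, pooled p̂ = 0.567. z = -1.648. Critical: ±1.96. Fail to reject H₀.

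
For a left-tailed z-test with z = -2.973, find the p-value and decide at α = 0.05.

p = P(Z < -2.973) = Φ(-2.973) ≈ 0.0015. Since p < 0.05, reject H₀ (significant) at α = 0.05.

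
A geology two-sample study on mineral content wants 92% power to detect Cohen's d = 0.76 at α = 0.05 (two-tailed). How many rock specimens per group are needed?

z_{α/2} = 1.96, z_β = Φ⁻¹(0.92) = 1.405. For medium effect (d = 0.76): n per group = 2(z_{α/2} + z_β)²/d² = 2(1.96 + 1.405)²/0.76² = 39.2 → 40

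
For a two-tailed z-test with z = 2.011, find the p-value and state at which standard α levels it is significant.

p = 2·P(Z > |2.011|) = 2·(1 - Φ(2.011)) ≈ 0.0443. Significant at α = 0.1; Significant at α = 0.05.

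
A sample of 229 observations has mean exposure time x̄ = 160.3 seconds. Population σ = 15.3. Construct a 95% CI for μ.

CI = x̄ ± z*(σ/√n) = 160.3 ± 1.96(15.3/√229) = 160.3 ± 1.98 = (158.32, 162.28)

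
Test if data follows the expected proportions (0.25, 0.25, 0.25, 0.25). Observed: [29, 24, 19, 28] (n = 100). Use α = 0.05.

Expected: [25.0, 25.0, 25.0, 25.0]. χ² = 2.48. df = 3, critical = 7.815. Fail to reject H₀.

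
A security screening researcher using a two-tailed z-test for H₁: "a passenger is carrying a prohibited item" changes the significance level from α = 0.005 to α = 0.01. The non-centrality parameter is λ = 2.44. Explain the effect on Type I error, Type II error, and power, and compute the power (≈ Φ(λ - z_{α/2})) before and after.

Increasing α from 0.005 to 0.01:
• Type I error rate increases (α is the Type I rate by definition).
• Critical value moves from z_{α/2} = 2.807 to 2.576, so power = Φ(λ - z_{α/2}) goes from Φ(2.44 - 2.807) = 0.357 to Φ(2.44 - 2.576) = 0.446.
• Type II error rate β = 1 - power therefore decreases (0.643 → 0.554).
Appropriate when false negatives are costly — here, letting a prohibited item through — security breach.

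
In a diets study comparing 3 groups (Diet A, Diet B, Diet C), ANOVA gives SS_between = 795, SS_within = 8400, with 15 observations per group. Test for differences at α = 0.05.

df_between = 2, df_within = 42. F = MS_between/MS_within = 397.5/200.0 = 1.988. F_crit ≈ 3.22. Fail to reject H₀.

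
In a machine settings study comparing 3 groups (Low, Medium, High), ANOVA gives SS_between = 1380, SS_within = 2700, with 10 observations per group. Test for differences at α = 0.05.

df_between = 2, df_within = 27. F = MS_between/MS_within = 690.0/100.0 = 6.9. F_crit ≈ 3.354. Reject H₀. At least one mean differs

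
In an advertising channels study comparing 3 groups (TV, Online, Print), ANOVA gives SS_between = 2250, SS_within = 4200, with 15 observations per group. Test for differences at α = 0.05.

df_between = 2, df_within = 42. F = MS_between/MS_within = 1125.0/100.0 = 11.25. F_crit ≈ 3.22. Reject H₀. At least one mean differs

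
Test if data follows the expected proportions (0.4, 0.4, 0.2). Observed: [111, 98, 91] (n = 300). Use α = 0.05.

Expected: [120.0, 120.0, 60.0]. χ² = 20.725. df = 2, critical = 5.991. Reject H₀.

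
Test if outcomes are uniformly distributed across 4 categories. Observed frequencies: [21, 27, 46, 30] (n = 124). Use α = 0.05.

Expected = 31 each. χ² = Σ(O-E)²/E = 11.032. df = 3, critical value = 7.815. Reject H₀.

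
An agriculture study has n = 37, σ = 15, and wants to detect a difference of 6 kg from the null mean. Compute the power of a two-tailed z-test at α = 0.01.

SE = σ/√n = 15/√37 = 2.466. Non-centrality λ = d/SE = 6/2.466 = 2.433. Power ≈ Φ(λ - z_{α/2}) = Φ(2.433 - 2.576) = Φ(-0.143) = 0.443.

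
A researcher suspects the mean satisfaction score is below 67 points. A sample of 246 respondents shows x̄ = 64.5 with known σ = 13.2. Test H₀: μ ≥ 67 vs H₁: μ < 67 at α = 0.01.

z = -2.971. Critical value: -2.33. Reject H₀.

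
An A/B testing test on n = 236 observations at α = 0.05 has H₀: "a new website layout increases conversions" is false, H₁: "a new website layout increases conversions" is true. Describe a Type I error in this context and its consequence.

Type I error: rejecting H₀ when it is true — concluding that a new website layout increases conversions when in fact it is not. Consequence: rolling out a layout that doesn't actually help — wasted engineering effort.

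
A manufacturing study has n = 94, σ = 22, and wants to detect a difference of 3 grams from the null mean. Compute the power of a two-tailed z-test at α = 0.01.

SE = σ/√n = 22/√94 = 2.269. Non-centrality λ = d/SE = 3/2.269 = 1.322. Power ≈ Φ(λ - z_{α/2}) = Φ(1.322 - 2.576) = Φ(-1.254) = 0.105.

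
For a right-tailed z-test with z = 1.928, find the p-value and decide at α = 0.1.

p = P(Z > 1.928) = 1 - Φ(1.928) ≈ 0.0269. Since p < 0.1, reject H₀ (significant) at α = 0.1.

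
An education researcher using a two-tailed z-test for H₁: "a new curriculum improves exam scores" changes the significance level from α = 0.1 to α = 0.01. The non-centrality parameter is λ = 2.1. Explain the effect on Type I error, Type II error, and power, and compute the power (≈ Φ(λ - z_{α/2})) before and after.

Decreasing α from 0.1 to 0.01:
• Type I error rate decreases (α is the Type I rate by definition).
• Critical value moves from z_{α/2} = 1.645 to 2.576, so power = Φ(λ - z_{α/2}) goes from Φ(2.1 - 1.645) = 0.675 to Φ(2.1 - 2.576) = 0.317.
• Type II error rate β = 1 - power therefore increases (0.325 → 0.683).
Appropriate when false positives are costly — here, adopting a curriculum that gives no real benefit — disruption for nothing.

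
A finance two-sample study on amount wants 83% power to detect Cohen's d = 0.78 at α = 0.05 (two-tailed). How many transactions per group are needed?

z_{α/2} = 1.96, z_β = Φ⁻¹(0.83) = 0.954. For medium effect (d = 0.78): n per group = 2(z_{α/2} + z_β)²/d² = 2(1.96 + 0.954)²/0.78² = 27.9 → 28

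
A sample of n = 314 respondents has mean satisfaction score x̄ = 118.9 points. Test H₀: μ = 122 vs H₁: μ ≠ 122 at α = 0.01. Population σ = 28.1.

z = (x̄ - μ₀)/(σ/√n) = (118.9 - 122)/(28.1/√314) = -1.955. Critical value: ±2.576. Since |-1.955| ≤ 2.576, Fail to reject H₀.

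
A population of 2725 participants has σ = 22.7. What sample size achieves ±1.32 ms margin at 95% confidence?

Without FPC: n₀ = (1.96×22.7/1.32)² = 1136.099. With FPC: n = n₀N/(n₀+N-1) = 802.02 → n = 803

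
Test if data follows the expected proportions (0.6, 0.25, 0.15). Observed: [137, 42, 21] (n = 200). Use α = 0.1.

Expected: [120.0, 50.0, 30.0]. χ² = 6.388. df = 2, critical = 4.605. Reject H₀.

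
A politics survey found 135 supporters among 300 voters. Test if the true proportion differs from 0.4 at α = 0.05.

p̂ = 0.45, p₀ = 0.4. z = (p̂ - p₀)/√(p₀(1-p₀)/n) = 1.768. Critical: ±1.96. Fail to reject H₀.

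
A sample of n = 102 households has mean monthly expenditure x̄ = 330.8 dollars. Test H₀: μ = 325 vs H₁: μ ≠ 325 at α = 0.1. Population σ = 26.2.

z = (x̄ - μ₀)/(σ/√n) = (330.8 - 325)/(26.2/√102) = 2.236. Critical value: ±1.645. Since |2.236| > 1.645, Reject H₀.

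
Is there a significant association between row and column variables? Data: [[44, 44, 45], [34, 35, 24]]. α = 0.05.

χ² = 1.671. df = 2, critical = 5.991. Fail to reject H₀. No evidence of dependence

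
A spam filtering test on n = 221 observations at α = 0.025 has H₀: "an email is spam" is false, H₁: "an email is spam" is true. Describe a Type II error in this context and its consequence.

Type II error: failing to reject H₀ when it is false — concluding that an email is spam is not supported when in fact it is. Consequence: a spam email lands in the inbox.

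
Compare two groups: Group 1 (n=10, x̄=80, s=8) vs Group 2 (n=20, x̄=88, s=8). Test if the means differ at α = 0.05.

Pooled sp = 8.0. t = -2.582, df = 28. Critical t = ±2.048. Reject H₀.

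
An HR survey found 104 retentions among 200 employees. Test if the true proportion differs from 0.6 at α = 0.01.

p̂ = 0.52, p₀ = 0.6. z = (p̂ - p₀)/√(p₀(1-p₀)/n) = -2.309. Critical: ±2.576. Fail to reject H₀.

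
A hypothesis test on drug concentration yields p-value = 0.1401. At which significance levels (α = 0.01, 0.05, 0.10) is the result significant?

p = 0.1401. Not significant at any of the given levels.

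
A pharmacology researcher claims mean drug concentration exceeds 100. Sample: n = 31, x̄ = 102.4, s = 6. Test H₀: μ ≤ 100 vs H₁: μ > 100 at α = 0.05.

t = (102.4 - 100)/(6/√31) = 2.227, df = 30. Critical t = 1.697. Reject H₀.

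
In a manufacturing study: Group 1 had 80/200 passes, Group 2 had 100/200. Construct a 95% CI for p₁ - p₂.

p̂₁ = 0.4, p̂₂ = 0.5. Difference = -0.1. CI = (-0.197, -0.003)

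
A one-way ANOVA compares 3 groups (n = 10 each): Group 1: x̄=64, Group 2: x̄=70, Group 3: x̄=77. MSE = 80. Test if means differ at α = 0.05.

Grand mean = 70.33. SS_between = 846.67, MS_between = 423.33. F = 5.292, F_crit ≈ 3.354. Reject H₀.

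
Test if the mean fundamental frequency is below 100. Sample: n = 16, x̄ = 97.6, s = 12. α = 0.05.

t = (97.6 - 100)/(12/√16) = -0.8, df = 15. Critical t = -1.753. Fail to reject H₀.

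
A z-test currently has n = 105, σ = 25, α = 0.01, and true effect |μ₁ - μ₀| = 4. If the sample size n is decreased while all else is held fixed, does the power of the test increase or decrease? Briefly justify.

Power decreases: a smaller n inflates the standard error σ/√n, pulling the sampling distribution under H₁ back toward the critical value.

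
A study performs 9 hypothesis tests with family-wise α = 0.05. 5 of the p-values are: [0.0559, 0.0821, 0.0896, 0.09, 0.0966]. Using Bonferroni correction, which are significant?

Bonferroni α = 0.05/9 = 0.00556. None of the given p-values are significant.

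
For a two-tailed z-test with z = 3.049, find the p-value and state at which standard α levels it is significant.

p = 2·P(Z > |3.049|) = 2·(1 - Φ(3.049)) ≈ 0.0023. Significant at α = 0.1; Significant at α = 0.05; Significant at α = 0.01.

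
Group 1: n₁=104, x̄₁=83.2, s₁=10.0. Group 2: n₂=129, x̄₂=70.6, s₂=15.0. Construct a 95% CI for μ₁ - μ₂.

Difference = 12.6. SE = √(10.0²/104 + 15.0²/129) = 1.645. CI = (9.38, 15.82)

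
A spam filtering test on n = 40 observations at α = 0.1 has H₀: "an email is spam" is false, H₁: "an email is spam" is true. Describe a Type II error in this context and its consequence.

Type II error: failing to reject H₀ when it is false — concluding that an email is spam is not supported when in fact it is. Consequence: a spam email lands in the inbox.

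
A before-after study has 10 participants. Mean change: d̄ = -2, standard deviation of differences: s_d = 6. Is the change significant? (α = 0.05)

t = d̄/(s_d/√n) = -2/(6/√10) = -1.054. df = 9, critical t = ±2.262. Fail to reject H₀.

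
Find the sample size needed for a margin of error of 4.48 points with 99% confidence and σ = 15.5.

n = (z*σ/E)² = (2.576×15.5/4.48)² = 79.4 → n = 80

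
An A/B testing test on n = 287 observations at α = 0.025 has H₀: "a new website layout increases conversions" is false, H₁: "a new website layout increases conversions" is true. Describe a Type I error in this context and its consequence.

Type I error: rejecting H₀ when it is true — concluding that a new website layout increases conversions when in fact it is not. Consequence: rolling out a layout that doesn't actually help — wasted engineering effort.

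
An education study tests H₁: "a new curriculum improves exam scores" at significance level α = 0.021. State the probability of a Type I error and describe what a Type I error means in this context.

P(Type I error) = α = 0.021. A Type I error is rejecting H₀ when H₀ is actually true (false positive) — here, concluding that a new curriculum improves exam scores when in fact this is not the case. Consequence: adopting a curriculum that gives no real benefit — disruption for nothing.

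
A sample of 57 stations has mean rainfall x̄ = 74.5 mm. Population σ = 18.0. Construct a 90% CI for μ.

CI = x̄ ± z*(σ/√n) = 74.5 ± 1.645(18.0/√57) = 74.5 ± 3.92 = (70.58, 78.42)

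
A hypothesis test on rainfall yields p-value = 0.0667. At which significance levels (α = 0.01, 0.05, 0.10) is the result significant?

p = 0.0667. Significant at: α = 0.1.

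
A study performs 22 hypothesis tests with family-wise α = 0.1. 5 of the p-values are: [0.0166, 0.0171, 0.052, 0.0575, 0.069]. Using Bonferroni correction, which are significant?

Bonferroni α = 0.1/22 = 0.00455. None of the given p-values are significant.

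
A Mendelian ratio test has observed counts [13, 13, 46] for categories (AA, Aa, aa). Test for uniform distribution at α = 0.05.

Expected = 24 each. χ² = Σ(O-E)²/E = 30.25. df = 2, critical value = 5.991. Reject H₀.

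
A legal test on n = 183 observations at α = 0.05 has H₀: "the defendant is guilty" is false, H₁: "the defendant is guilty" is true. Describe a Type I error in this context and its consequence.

Type I error: rejecting H₀ when it is true — concluding that the defendant is guilty when in fact it is not. Consequence: convicting an innocent person.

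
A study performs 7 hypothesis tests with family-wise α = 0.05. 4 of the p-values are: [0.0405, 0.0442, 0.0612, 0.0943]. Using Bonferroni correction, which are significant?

Bonferroni α = 0.05/7 = 0.00714. None of the given p-values are significant.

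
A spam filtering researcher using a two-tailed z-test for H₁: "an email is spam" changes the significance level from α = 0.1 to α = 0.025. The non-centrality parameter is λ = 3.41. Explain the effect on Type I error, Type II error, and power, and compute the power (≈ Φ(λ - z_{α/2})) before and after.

Decreasing α from 0.1 to 0.025:
• Type I error rate decreases (α is the Type I rate by definition).
• Critical value moves from z_{α/2} = 1.645 to 2.241, so power = Φ(λ - z_{α/2}) goes from Φ(3.41 - 1.645) = 0.961 to Φ(3.41 - 2.241) = 0.879.
• Type II error rate β = 1 - power therefore increases (0.039 → 0.121).
Appropriate when false positives are costly — here, a legitimate email is sent to the spam folder and the user misses it.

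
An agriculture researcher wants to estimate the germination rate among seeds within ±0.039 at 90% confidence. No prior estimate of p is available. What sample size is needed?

Conservative approach: use p = 0.5 (maximizes p(1-p) = 0.25). n = z²(0.25)/E² = 1.645²×0.25/0.039² = 444.8 → n = 445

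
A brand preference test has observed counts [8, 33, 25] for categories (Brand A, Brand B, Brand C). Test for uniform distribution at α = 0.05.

Expected = 22 each. χ² = Σ(O-E)²/E = 14.818. df = 2, critical value = 5.991. Reject H₀.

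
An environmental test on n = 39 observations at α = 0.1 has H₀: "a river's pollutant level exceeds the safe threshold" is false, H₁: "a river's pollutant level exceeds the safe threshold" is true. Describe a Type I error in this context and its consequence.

Type I error: rejecting H₀ when it is true — concluding that a river's pollutant level exceeds the safe threshold when in fact it is not. Consequence: shutting down a compliant factory unnecessarily.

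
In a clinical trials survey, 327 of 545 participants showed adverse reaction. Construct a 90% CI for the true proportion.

p̂ = 0.6. CI = p̂ ± z*√(p̂(1-p̂)/n) = (0.565, 0.635)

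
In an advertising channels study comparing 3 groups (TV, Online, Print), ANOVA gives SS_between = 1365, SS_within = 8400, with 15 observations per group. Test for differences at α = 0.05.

df_between = 2, df_within = 42. F = MS_between/MS_within = 682.5/200.0 = 3.413. F_crit ≈ 3.22. Reject H₀. At least one mean differs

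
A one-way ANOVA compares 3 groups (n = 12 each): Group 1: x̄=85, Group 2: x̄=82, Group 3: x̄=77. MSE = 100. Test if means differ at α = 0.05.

Grand mean = 81.33. SS_between = 392.0, MS_between = 196.0. F = 1.96, F_crit ≈ 3.285. Fail to reject H₀.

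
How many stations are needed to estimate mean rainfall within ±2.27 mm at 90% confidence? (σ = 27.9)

n = (z*σ/E)² = (1.645×27.9/2.27)² = 408.8 → n = 409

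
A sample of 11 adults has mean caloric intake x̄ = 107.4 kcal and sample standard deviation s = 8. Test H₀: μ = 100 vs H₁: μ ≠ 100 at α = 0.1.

t = (x̄ - μ₀)/(s/√n) = (107.4 - 100)/(8/√11) = 3.068. df = 10, critical t = ±1.812. Reject H₀.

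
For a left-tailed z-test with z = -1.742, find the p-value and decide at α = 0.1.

p = P(Z < -1.742) = Φ(-1.742) ≈ 0.0408. Since p < 0.1, reject H₀ (significant) at α = 0.1.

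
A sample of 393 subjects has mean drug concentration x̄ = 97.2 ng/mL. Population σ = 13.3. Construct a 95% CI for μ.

CI = x̄ ± z*(σ/√n) = 97.2 ± 1.96(13.3/√393) = 97.2 ± 1.31 = (95.89, 98.51)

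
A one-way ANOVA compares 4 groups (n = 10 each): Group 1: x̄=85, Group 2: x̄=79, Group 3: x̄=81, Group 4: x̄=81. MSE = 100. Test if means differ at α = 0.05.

Grand mean = 81.5. SS_between = 190.0, MS_between = 63.33. F = 0.633, F_crit ≈ 2.866. Fail to reject H₀.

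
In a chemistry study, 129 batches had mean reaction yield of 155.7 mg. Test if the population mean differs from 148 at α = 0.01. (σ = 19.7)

z = (x̄ - μ₀)/(σ/√n) = (155.7 - 148)/(19.7/√129) = 4.439. Critical value: ±2.576. Since |4.439| > 2.576, Reject H₀.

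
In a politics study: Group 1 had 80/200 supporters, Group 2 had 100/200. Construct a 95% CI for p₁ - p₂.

p̂₁ = 0.4, p̂₂ = 0.5. Difference = -0.1. CI = (-0.197, -0.003)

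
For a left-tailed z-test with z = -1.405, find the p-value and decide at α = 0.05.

p = P(Z < -1.405) = Φ(-1.405) ≈ 0.08. Since p ≥ 0.05, fail to reject H₀ (not significant) at α = 0.05.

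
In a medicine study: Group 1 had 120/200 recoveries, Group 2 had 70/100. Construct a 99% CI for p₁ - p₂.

p̂₁ = 0.6, p̂₂ = 0.7. Difference = -0.1. CI = (-0.248, 0.048)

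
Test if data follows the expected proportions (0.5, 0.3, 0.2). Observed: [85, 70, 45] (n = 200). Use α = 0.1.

Expected: [100.0, 60.0, 40.0]. χ² = 4.542. df = 2, critical = 4.605. Fail to reject H₀.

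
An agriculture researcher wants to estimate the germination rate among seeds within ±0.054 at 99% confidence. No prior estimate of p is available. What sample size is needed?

Conservative approach: use p = 0.5 (maximizes p(1-p) = 0.25). n = z²(0.25)/E² = 2.576²×0.25/0.054² = 568.9 → n = 569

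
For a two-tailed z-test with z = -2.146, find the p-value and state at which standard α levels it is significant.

p = 2·P(Z > |-2.146|) = 2·(1 - Φ(2.146)) ≈ 0.0319. Significant at α = 0.1; Significant at α = 0.05.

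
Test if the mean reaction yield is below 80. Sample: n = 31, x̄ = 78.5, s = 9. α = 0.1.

t = (78.5 - 80)/(9/√31) = -0.928, df = 30. Critical t = -1.31. Fail to reject H₀.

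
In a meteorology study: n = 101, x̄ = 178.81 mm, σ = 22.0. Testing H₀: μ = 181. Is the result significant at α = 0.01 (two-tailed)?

z = (178.81 - 181)/(22.0/√101) = -1.0. Since |z| ≤ 2.576, not significant at α = 0.01.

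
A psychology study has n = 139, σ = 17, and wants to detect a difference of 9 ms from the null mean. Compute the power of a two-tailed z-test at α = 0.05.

SE = σ/√n = 17/√139 = 1.442. Non-centrality λ = d/SE = 9/1.442 = 6.242. Power ≈ Φ(λ - z_{α/2}) = Φ(6.242 - 1.96) = Φ(4.282) = 1.0.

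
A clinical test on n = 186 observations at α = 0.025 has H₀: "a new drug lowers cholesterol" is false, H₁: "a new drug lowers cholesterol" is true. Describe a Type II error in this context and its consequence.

Type II error: failing to reject H₀ when it is false — concluding that a new drug lowers cholesterol is not supported when in fact it is. Consequence: shelving an effective drug — patients miss out on a treatment that would have helped.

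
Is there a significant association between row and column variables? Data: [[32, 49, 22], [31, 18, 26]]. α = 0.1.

χ² = 10.549. df = 2, critical = 4.605. Reject H₀. Variables are dependent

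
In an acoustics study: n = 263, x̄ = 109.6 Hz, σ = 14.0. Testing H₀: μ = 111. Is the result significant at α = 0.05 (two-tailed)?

z = (109.6 - 111)/(14.0/√263) = -1.622. Since |z| ≤ 1.96, not significant at α = 0.05.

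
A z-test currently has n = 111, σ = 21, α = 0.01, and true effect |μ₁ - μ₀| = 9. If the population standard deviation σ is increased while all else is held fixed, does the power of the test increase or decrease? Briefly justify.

Power decreases: a larger σ inflates the standard error σ/√n, pulling the sampling distribution under H₁ back toward the critical value.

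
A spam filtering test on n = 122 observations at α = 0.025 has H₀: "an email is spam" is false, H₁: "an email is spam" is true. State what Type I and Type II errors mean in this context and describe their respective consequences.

Type I (false positive): concluding that an email is spam when it is not — a legitimate email is sent to the spam folder and the user misses it. Type II (false negative): failing to conclude that an email is spam when it is — a spam email lands in the inbox. Which is costlier depends on domain priorities and is a judgement call rather than a statistical fact.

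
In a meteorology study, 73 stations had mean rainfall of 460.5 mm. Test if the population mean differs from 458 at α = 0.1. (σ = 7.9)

z = (x̄ - μ₀)/(σ/√n) = (460.5 - 458)/(7.9/√73) = 2.704. Critical value: ±1.645. Since |2.704| > 1.645, Reject H₀.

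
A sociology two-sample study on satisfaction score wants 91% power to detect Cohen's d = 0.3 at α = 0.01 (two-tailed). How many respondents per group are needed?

z_{α/2} = 2.576, z_β = Φ⁻¹(0.91) = 1.341. For small effect (d = 0.3): n per group = 2(z_{α/2} + z_β)²/d² = 2(2.576 + 1.341)²/0.3² = 341.0 → 341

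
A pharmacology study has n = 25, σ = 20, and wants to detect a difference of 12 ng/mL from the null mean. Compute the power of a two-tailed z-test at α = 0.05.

SE = σ/√n = 20/√25 = 4.0. Non-centrality λ = d/SE = 12/4.0 = 3.0. Power ≈ Φ(λ - z_{α/2}) = Φ(3.0 - 1.96) = Φ(1.04) = 0.851.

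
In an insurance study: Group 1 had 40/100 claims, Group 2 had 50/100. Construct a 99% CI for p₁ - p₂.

p̂₁ = 0.4, p̂₂ = 0.5. Difference = -0.1. CI = (-0.28, 0.08)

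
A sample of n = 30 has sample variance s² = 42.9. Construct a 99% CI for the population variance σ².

df = 29. χ²_{0.005} = 52.336, χ²_{0.995} = 13.121. CI for σ² = ((n-1)s²/χ²_{α/2}, (n-1)s²/χ²_{1-α/2}) = (29·42.9/52.336, 29·42.9/13.121) = (23.77, 94.82)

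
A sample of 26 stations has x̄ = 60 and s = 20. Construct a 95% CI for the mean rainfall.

CI = x̄ ± t*(s/√n) = 60 ± 2.06(20/√26) = (51.92, 68.08)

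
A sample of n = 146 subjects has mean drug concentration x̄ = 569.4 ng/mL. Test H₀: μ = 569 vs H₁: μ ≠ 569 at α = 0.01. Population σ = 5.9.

z = (x̄ - μ₀)/(σ/√n) = (569.4 - 569)/(5.9/√146) = 0.819. Critical value: ±2.576. Since |0.819| ≤ 2.576, Fail to reject H₀.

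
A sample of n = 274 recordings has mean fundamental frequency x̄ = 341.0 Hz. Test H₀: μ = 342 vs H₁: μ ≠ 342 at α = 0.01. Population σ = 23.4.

z = (x̄ - μ₀)/(σ/√n) = (341.0 - 342)/(23.4/√274) = -0.707. Critical value: ±2.576. Since |-0.707| ≤ 2.576, Fail to reject H₀.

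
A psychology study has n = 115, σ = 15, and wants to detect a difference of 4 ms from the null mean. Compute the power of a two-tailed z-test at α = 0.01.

SE = σ/√n = 15/√115 = 1.399. Non-centrality λ = d/SE = 4/1.399 = 2.86. Power ≈ Φ(λ - z_{α/2}) = Φ(2.86 - 2.576) = Φ(0.284) = 0.612.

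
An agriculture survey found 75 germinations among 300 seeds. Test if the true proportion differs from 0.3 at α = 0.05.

p̂ = 0.25, p₀ = 0.3. z = (p̂ - p₀)/√(p₀(1-p₀)/n) = -1.89. Critical: ±1.96. Fail to reject H₀.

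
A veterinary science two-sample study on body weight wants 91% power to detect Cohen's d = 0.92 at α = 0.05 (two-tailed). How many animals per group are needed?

z_{α/2} = 1.96, z_β = Φ⁻¹(0.91) = 1.341. For large effect (d = 0.92): n per group = 2(z_{α/2} + z_β)²/d² = 2(1.96 + 1.341)²/0.92² = 25.7 → 26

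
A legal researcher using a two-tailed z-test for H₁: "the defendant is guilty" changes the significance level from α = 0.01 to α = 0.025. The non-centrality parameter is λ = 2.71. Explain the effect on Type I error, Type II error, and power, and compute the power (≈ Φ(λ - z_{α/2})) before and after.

Increasing α from 0.01 to 0.025:
• Type I error rate increases (α is the Type I rate by definition).
• Critical value moves from z_{α/2} = 2.576 to 2.241, so power = Φ(λ - z_{α/2}) goes from Φ(2.71 - 2.576) = 0.553 to Φ(2.71 - 2.241) = 0.68.
• Type II error rate β = 1 - power therefore decreases (0.447 → 0.32).
Appropriate when false negatives are costly — here, acquitting a guilty person.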